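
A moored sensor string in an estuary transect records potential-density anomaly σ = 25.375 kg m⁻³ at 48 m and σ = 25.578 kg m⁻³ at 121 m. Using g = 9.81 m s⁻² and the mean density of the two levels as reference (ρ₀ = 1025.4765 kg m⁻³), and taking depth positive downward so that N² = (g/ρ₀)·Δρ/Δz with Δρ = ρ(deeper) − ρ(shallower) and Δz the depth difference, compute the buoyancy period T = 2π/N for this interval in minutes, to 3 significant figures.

20.3 min

Δρ = 1025.578 − 1025.375 = 0.203 kg m⁻³ over Δz = 121 − 48 = 73 m.
N² = (9.81/1025.4765) × (0.203/73) = 2.6602 × 10⁻⁵ s⁻².
N = √(2.6602 × 10⁻⁵) = 5.1577 × 10⁻³ rad s⁻¹, so T = 2π/N = 1.2182 × 10³ s = 20.303 min ≈ 20.3 min.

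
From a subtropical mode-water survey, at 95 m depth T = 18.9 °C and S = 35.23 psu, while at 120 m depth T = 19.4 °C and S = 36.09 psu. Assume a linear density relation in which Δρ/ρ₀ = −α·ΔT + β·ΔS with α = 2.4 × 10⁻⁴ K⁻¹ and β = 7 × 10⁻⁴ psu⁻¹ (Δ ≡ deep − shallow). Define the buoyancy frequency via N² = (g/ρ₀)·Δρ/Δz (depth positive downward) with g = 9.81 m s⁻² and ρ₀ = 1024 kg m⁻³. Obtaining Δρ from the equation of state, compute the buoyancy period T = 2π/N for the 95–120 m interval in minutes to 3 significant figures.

7.61 min

ΔT = +0.5 K, ΔS = +0.86 psu (deep − shallow).
Δρ/ρ₀ = −αΔT + βΔS = -1.20 × 10⁻⁴ + 6.02 × 10⁻⁴ = 4.82 × 10⁻⁴, so Δρ ≈ 0.4936 kg m⁻³.
N² = (g/ρ₀)·Δρ/Δz = g·(Δρ/ρ₀)/Δz = 9.81 × 4.82 × 10⁻⁴ / 25 = 1.8914 × 10⁻⁴ s⁻².
N = √(1.8914 × 10⁻⁴) = 0.013753 rad s⁻¹ → T = 2π/N = 456.86 s = 7.6143 min ≈ 7.61 min.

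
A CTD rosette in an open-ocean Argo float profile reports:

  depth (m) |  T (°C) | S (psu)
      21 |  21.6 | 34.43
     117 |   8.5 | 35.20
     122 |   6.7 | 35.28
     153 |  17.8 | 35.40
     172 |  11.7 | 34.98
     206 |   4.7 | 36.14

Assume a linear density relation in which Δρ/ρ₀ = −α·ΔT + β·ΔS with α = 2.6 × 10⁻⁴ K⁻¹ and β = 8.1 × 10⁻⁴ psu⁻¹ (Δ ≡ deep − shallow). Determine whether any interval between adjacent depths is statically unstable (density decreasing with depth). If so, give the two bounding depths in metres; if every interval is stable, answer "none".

Evaluate Δρ/ρ₀ = −αΔT + βΔS across each adjacent pair:
  21–117 m: −αΔT+βΔS = −(2.6 × 10⁻⁴)(-13.1)+(8.1 × 10⁻⁴)(+0.77) = 4.0 × 10⁻³ → stable
  117–122 m: −αΔT+βΔS = −(2.6 × 10⁻⁴)(-1.8)+(8.1 × 10⁻⁴)(+0.08) = 5.3 × 10⁻⁴ → stable
  122–153 m: −αΔT+βΔS = −(2.6 × 10⁻⁴)(+11.1)+(8.1 × 10⁻⁴)(+0.12) = -2.8 × 10⁻³ → UNSTABLE
  153–172 m: −αΔT+βΔS = −(2.6 × 10⁻⁴)(-6.1)+(8.1 × 10⁻⁴)(-0.42) = 1.2 × 10⁻³ → stable
  172–206 m: −αΔT+βΔS = −(2.6 × 10⁻⁴)(-7.0)+(8.1 × 10⁻⁴)(+1.16) = 2.8 × 10⁻³ → stable
The 122–153 m interval has Δρ < 0: lighter water underlies denser water.

122–153 m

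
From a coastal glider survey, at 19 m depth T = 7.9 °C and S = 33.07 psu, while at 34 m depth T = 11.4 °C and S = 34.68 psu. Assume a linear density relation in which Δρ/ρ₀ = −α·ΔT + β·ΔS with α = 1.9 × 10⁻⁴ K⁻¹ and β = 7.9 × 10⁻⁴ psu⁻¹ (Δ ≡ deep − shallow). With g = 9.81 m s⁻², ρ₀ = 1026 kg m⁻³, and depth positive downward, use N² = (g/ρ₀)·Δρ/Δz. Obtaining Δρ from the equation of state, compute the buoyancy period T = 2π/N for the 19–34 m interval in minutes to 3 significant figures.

ΔT = +3.5 K, ΔS = +1.61 psu (deep − shallow).
Δρ/ρ₀ = −αΔT + βΔS = -6.65 × 10⁻⁴ + 1.2719 × 10⁻³ = 6.069 × 10⁻⁴, so Δρ ≈ 0.6227 kg m⁻³.
N² = (g/ρ₀)·Δρ/Δz = g·(Δρ/ρ₀)/Δz = 9.81 × 6.069 × 10⁻⁴ / 15 = 3.9691 × 10⁻⁴ s⁻².
N = √(3.9691 × 10⁻⁴) = 0.019923 rad s⁻¹ → T = 2π/N = 315.37 s = 5.2562 min ≈ 5.26 min.

5.26 min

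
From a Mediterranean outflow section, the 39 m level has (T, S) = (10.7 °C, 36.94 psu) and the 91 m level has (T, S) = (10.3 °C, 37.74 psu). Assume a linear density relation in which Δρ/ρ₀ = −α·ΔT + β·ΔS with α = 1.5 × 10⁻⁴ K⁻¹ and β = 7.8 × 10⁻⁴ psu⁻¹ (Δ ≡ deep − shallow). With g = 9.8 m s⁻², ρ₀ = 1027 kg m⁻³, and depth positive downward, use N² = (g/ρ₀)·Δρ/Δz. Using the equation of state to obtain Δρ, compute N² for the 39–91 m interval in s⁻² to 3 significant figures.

ΔT = -0.4 K, ΔS = +0.80 psu (deep − shallow).
Δρ/ρ₀ = −αΔT + βΔS = 6.00 × 10⁻⁵ + 6.24 × 10⁻⁴ = 6.84 × 10⁻⁴, so Δρ ≈ 0.7025 kg m⁻³.
N² = (g/ρ₀)·Δρ/Δz = g·(Δρ/ρ₀)/Δz = 9.8 × 6.84 × 10⁻⁴ / 52 = 1.2891 × 10⁻⁴ s⁻² ≈ 1.29 × 10⁻⁴ s⁻².

1.29 × 10⁻⁴ s⁻²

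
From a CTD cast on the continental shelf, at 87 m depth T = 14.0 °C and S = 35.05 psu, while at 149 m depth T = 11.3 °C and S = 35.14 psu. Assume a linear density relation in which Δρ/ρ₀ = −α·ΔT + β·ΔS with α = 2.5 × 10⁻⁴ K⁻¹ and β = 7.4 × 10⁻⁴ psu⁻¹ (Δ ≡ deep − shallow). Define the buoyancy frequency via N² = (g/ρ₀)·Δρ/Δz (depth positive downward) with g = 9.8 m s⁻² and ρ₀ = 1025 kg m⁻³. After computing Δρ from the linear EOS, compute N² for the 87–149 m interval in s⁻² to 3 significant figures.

ΔT = -2.7 K, ΔS = +0.09 psu (deep − shallow).
Δρ/ρ₀ = −αΔT + βΔS = 6.75 × 10⁻⁴ + 6.66 × 10⁻⁵ = 7.416 × 10⁻⁴, so Δρ ≈ 0.7601 kg m⁻³.
N² = (g/ρ₀)·Δρ/Δz = g·(Δρ/ρ₀)/Δz = 9.8 × 7.416 × 10⁻⁴ / 62 = 1.1722 × 10⁻⁴ s⁻² ≈ 1.17 × 10⁻⁴ s⁻².

1.17 × 10⁻⁴ s⁻²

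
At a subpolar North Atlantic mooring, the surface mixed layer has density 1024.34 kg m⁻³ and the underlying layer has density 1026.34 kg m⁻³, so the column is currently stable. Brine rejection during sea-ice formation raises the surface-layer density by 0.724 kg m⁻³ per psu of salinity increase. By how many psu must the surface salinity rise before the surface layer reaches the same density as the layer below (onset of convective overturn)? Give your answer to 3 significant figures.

2.76 psu

Density deficit of the surface layer: 1026.34 − 1024.34 = 2.0 kg m⁻³.
Required change = 2.0 / 0.724 = 2.76 psu.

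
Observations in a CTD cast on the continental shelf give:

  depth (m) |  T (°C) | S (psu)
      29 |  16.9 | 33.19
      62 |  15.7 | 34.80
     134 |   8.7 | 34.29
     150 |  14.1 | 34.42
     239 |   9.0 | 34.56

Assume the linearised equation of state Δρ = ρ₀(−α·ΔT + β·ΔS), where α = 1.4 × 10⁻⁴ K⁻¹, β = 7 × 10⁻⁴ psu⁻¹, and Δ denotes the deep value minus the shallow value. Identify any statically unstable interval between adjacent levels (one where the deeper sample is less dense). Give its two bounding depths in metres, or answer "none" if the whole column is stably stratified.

Evaluate Δρ/ρ₀ = −αΔT + βΔS across each adjacent pair:
  29–62 m: −αΔT+βΔS = −(1.4 × 10⁻⁴)(-1.2)+(7 × 10⁻⁴)(+1.61) = 1.3 × 10⁻³ → stable
  62–134 m: −αΔT+βΔS = −(1.4 × 10⁻⁴)(-7.0)+(7 × 10⁻⁴)(-0.51) = 6.2 × 10⁻⁴ → stable
  134–150 m: −αΔT+βΔS = −(1.4 × 10⁻⁴)(+5.4)+(7 × 10⁻⁴)(+0.13) = -6.6 × 10⁻⁴ → UNSTABLE
  150–239 m: −αΔT+βΔS = −(1.4 × 10⁻⁴)(-5.1)+(7 × 10⁻⁴)(+0.14) = 8.1 × 10⁻⁴ → stable
The 134–150 m interval has Δρ < 0: lighter water underlies denser water.

134–150 m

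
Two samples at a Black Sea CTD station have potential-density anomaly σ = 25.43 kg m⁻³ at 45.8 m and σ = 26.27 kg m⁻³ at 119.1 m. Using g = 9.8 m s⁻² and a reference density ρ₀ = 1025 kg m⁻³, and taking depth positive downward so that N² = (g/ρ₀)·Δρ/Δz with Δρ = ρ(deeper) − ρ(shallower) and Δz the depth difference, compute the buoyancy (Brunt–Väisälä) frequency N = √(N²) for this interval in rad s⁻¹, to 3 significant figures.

0.0105 rad s⁻¹

Δρ = 1026.27 − 1025.43 = 0.84 kg m⁻³ over Δz = 119.1 − 45.8 = 73.3 m.
N² = (9.8/1025) × (0.84/73.3) = 1.0957 × 10⁻⁴ s⁻².
N = √(1.0957 × 10⁻⁴) = 0.010468 rad s⁻¹ ≈ 0.0105 rad s⁻¹.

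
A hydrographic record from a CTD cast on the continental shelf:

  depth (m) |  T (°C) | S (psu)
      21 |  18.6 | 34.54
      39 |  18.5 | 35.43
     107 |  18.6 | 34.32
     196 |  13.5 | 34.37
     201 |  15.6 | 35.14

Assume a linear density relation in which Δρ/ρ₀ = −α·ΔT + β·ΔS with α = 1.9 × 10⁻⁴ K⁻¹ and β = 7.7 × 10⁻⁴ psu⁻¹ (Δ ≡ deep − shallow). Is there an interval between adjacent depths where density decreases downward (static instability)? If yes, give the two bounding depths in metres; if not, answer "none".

39–107 m

Evaluate Δρ/ρ₀ = −αΔT + βΔS across each adjacent pair:
  21–39 m: −αΔT+βΔS = −(1.9 × 10⁻⁴)(-0.1)+(7.7 × 10⁻⁴)(+0.89) = 7.0 × 10⁻⁴ → stable
  39–107 m: −αΔT+βΔS = −(1.9 × 10⁻⁴)(+0.1)+(7.7 × 10⁻⁴)(-1.11) = -8.7 × 10⁻⁴ → UNSTABLE
  107–196 m: −αΔT+βΔS = −(1.9 × 10⁻⁴)(-5.1)+(7.7 × 10⁻⁴)(+0.05) = 1.0 × 10⁻³ → stable
  196–201 m: −αΔT+βΔS = −(1.9 × 10⁻⁴)(+2.1)+(7.7 × 10⁻⁴)(+0.77) = 1.9 × 10⁻⁴ → stable
The 39–107 m interval has Δρ < 0: lighter water underlies denser water.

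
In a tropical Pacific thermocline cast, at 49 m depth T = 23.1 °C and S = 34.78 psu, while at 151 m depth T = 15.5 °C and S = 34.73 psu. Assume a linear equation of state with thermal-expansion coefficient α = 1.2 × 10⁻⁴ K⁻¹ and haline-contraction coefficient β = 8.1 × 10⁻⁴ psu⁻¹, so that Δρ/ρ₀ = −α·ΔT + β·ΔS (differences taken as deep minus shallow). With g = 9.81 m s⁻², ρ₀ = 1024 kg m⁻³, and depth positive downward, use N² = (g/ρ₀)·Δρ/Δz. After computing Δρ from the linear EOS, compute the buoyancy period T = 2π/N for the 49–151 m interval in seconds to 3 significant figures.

ΔT = -7.6 K, ΔS = -0.05 psu (deep − shallow).
Δρ/ρ₀ = −αΔT + βΔS = 9.12 × 10⁻⁴ − 4.05 × 10⁻⁵ = 8.715 × 10⁻⁴, so Δρ ≈ 0.8924 kg m⁻³.
N² = (g/ρ₀)·Δρ/Δz = g·(Δρ/ρ₀)/Δz = 9.81 × 8.715 × 10⁻⁴ / 102 = 8.3818 × 10⁻⁵ s⁻².
N = √(8.3818 × 10⁻⁵) = 9.1552 × 10⁻³ rad s⁻¹ → T = 2π/N = 686.30 s ≈ 686 s.

686 s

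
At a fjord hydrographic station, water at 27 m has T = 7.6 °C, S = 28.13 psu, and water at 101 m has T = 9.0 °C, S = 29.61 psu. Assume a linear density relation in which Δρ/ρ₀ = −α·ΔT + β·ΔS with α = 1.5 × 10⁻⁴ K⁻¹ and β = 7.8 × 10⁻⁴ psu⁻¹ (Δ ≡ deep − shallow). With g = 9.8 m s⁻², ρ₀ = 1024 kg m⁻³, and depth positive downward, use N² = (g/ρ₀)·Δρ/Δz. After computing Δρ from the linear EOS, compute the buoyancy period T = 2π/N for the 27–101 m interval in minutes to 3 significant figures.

ΔT = +1.4 K, ΔS = +1.48 psu (deep − shallow).
Δρ/ρ₀ = −αΔT + βΔS = -2.10 × 10⁻⁴ + 1.1544 × 10⁻³ = 9.444 × 10⁻⁴, so Δρ ≈ 0.9671 kg m⁻³.
N² = (g/ρ₀)·Δρ/Δz = g·(Δρ/ρ₀)/Δz = 9.8 × 9.444 × 10⁻⁴ / 74 = 1.2507 × 10⁻⁴ s⁻².
N = √(1.2507 × 10⁻⁴) = 0.011183 rad s⁻¹ → T = 2π/N = 561.85 s = 9.3642 min ≈ 9.36 min.

9.36 min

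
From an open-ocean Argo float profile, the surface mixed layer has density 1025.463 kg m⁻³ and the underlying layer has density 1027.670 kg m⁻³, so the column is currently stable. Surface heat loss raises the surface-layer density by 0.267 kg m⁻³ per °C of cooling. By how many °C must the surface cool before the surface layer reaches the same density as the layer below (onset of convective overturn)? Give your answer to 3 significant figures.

8.27 °C

Density deficit of the surface layer: 1027.670 − 1025.463 = 2.207 kg m⁻³.
Required change = 2.207 / 0.267 = 8.27 °C.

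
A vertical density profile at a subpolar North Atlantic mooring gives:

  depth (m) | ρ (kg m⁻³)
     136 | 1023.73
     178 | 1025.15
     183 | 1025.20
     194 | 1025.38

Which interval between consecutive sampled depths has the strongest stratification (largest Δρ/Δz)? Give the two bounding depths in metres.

Compute the density gradient over each adjacent pair:
  136–178 m: Δρ/Δz = 1.42/42 = 0.034 kg m⁻⁴
  178–183 m: Δρ/Δz = 0.05/5 = 0.010 kg m⁻⁴
  183–194 m: Δρ/Δz = 0.18/11 = 0.016 kg m⁻⁴
The largest gradient is in the 136–178 m interval — the pycnocline.

136–178 m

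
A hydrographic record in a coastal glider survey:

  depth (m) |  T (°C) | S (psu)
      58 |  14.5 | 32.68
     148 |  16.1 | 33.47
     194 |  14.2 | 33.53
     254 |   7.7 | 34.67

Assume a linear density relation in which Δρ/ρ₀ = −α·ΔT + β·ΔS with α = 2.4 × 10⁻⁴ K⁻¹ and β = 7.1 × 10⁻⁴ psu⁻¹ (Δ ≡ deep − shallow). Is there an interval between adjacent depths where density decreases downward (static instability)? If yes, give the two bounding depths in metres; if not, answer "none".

none

Evaluate Δρ/ρ₀ = −αΔT + βΔS across each adjacent pair:
  58–148 m: −αΔT+βΔS = −(2.4 × 10⁻⁴)(+1.6)+(7.1 × 10⁻⁴)(+0.79) = 1.8 × 10⁻⁴ → stable
  148–194 m: −αΔT+βΔS = −(2.4 × 10⁻⁴)(-1.9)+(7.1 × 10⁻⁴)(+0.06) = 5.0 × 10⁻⁴ → stable
  194–254 m: −αΔT+βΔS = −(2.4 × 10⁻⁴)(-6.5)+(7.1 × 10⁻⁴)(+1.14) = 2.4 × 10⁻³ → stable
Every interval has Δρ > 0: the column is stably stratified throughout.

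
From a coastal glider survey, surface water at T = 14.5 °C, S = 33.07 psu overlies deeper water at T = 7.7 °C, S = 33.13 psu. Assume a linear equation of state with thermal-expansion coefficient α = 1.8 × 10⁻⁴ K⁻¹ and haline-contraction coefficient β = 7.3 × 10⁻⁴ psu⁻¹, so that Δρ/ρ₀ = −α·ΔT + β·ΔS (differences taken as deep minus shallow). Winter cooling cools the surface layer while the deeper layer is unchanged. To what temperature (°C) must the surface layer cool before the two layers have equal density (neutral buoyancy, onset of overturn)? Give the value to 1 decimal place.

7.5 °C

Neutral buoyancy requires Δρ = 0, i.e. −α(T_deep − T_surf′) + β(S_deep − S_surf) = 0.
T_surf′ = T_deep − (β/α)·ΔS = 7.7 − (7.3 × 10⁻⁴/1.8 × 10⁻⁴)·(+0.06) = 7.457 °C.
Cooling required: 14.5 − (7.457) = 7.043 °C.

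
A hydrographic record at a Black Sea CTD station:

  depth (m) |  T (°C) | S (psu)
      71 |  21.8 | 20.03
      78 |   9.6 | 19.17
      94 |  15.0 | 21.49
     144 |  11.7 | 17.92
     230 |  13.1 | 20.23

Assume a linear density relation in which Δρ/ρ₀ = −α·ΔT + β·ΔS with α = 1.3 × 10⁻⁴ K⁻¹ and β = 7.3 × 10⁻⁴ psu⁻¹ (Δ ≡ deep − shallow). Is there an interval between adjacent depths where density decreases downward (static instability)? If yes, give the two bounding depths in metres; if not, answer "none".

94–144 m

Evaluate Δρ/ρ₀ = −αΔT + βΔS across each adjacent pair:
  71–78 m: −αΔT+βΔS = −(1.3 × 10⁻⁴)(-12.2)+(7.3 × 10⁻⁴)(-0.86) = 9.6 × 10⁻⁴ → stable
  78–94 m: −αΔT+βΔS = −(1.3 × 10⁻⁴)(+5.4)+(7.3 × 10⁻⁴)(+2.32) = 9.9 × 10⁻⁴ → stable
  94–144 m: −αΔT+βΔS = −(1.3 × 10⁻⁴)(-3.3)+(7.3 × 10⁻⁴)(-3.57) = -2.2 × 10⁻³ → UNSTABLE
  144–230 m: −αΔT+βΔS = −(1.3 × 10⁻⁴)(+1.4)+(7.3 × 10⁻⁴)(+2.31) = 1.5 × 10⁻³ → stable
The 94–144 m interval has Δρ < 0: lighter water underlies denser water.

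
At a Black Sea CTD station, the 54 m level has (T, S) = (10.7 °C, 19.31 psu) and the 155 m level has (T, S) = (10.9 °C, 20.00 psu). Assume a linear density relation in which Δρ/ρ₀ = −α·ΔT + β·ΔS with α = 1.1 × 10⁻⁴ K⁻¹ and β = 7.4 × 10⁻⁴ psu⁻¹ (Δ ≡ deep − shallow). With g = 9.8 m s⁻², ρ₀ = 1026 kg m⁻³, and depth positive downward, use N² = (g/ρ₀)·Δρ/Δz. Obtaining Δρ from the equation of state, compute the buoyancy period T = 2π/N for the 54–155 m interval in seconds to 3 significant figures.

913 s

ΔT = +0.2 K, ΔS = +0.69 psu (deep − shallow).
Δρ/ρ₀ = −αΔT + βΔS = -2.20 × 10⁻⁵ + 5.106 × 10⁻⁴ = 4.886 × 10⁻⁴, so Δρ ≈ 0.5013 kg m⁻³.
N² = (g/ρ₀)·Δρ/Δz = g·(Δρ/ρ₀)/Δz = 9.8 × 4.886 × 10⁻⁴ / 101 = 4.7409 × 10⁻⁵ s⁻².
N = √(4.7409 × 10⁻⁵) = 6.8854 × 10⁻³ rad s⁻¹ → T = 2π/N = 912.54 s ≈ 913 s.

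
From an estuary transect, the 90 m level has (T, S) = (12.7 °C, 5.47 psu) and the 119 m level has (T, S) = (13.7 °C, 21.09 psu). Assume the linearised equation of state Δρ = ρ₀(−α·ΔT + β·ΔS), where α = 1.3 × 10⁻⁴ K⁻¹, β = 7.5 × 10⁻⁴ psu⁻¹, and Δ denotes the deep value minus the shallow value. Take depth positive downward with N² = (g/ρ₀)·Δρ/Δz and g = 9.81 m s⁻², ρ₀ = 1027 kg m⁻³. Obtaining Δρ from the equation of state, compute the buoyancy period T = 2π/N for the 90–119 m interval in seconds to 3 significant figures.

ΔT = +1.0 K, ΔS = +15.62 psu (deep − shallow).
Δρ/ρ₀ = −αΔT + βΔS = -1.30 × 10⁻⁴ + 0.011715 = 0.011585, so Δρ ≈ 11.90 kg m⁻³.
N² = (g/ρ₀)·Δρ/Δz = g·(Δρ/ρ₀)/Δz = 9.81 × 0.011585 / 29 = 3.9189 × 10⁻³ s⁻².
N = √(3.9189 × 10⁻³) = 0.062601 rad s⁻¹ → T = 2π/N = 100.37 s ≈ 100 s.

100 s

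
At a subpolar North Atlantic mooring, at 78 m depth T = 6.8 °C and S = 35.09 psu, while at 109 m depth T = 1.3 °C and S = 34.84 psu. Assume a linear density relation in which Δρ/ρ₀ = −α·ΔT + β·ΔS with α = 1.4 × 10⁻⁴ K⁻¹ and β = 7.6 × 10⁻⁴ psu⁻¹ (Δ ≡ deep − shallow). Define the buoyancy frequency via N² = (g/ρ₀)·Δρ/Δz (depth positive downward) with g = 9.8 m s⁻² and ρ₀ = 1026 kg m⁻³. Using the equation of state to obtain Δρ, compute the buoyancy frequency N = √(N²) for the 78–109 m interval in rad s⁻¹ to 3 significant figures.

0.0135 rad s⁻¹

ΔT = -5.5 K, ΔS = -0.25 psu (deep − shallow).
Δρ/ρ₀ = −αΔT + βΔS = 7.70 × 10⁻⁴ − 1.90 × 10⁻⁴ = 5.80 × 10⁻⁴, so Δρ ≈ 0.5951 kg m⁻³.
N² = (g/ρ₀)·Δρ/Δz = g·(Δρ/ρ₀)/Δz = 9.8 × 5.80 × 10⁻⁴ / 31 = 1.8335 × 10⁻⁴ s⁻².
N = √(1.8335 × 10⁻⁴) = 0.013541 rad s⁻¹ ≈ 0.0135 rad s⁻¹.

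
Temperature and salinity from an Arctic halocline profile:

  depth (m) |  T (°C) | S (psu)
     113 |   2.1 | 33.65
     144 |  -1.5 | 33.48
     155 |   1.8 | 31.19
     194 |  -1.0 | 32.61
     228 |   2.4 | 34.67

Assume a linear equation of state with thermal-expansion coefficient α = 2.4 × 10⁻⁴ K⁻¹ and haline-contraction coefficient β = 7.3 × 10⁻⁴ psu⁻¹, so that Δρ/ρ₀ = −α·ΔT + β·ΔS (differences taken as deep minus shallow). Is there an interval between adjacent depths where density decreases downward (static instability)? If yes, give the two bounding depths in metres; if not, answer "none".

144–155 m

Evaluate Δρ/ρ₀ = −αΔT + βΔS across each adjacent pair:
  113–144 m: −αΔT+βΔS = −(2.4 × 10⁻⁴)(-3.6)+(7.3 × 10⁻⁴)(-0.17) = 7.4 × 10⁻⁴ → stable
  144–155 m: −αΔT+βΔS = −(2.4 × 10⁻⁴)(+3.3)+(7.3 × 10⁻⁴)(-2.29) = -2.5 × 10⁻³ → UNSTABLE
  155–194 m: −αΔT+βΔS = −(2.4 × 10⁻⁴)(-2.8)+(7.3 × 10⁻⁴)(+1.42) = 1.7 × 10⁻³ → stable
  194–228 m: −αΔT+βΔS = −(2.4 × 10⁻⁴)(+3.4)+(7.3 × 10⁻⁴)(+2.06) = 6.9 × 10⁻⁴ → stable
The 144–155 m interval has Δρ < 0: lighter water underlies denser water.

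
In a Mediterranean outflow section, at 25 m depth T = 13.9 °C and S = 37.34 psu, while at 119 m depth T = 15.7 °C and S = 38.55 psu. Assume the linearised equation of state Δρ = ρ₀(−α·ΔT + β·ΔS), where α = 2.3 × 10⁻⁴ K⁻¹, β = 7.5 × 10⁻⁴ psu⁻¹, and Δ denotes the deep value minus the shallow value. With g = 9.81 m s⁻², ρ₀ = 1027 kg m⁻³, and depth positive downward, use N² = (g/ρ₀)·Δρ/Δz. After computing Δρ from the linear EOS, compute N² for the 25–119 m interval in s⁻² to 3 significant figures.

5.15 × 10⁻⁵ s⁻²

ΔT = +1.8 K, ΔS = +1.21 psu (deep − shallow).
Δρ/ρ₀ = −αΔT + βΔS = -4.14 × 10⁻⁴ + 9.075 × 10⁻⁴ = 4.935 × 10⁻⁴, so Δρ ≈ 0.5068 kg m⁻³.
N² = (g/ρ₀)·Δρ/Δz = g·(Δρ/ρ₀)/Δz = 9.81 × 4.935 × 10⁻⁴ / 94 = 5.1503 × 10⁻⁵ s⁻² ≈ 5.15 × 10⁻⁵ s⁻².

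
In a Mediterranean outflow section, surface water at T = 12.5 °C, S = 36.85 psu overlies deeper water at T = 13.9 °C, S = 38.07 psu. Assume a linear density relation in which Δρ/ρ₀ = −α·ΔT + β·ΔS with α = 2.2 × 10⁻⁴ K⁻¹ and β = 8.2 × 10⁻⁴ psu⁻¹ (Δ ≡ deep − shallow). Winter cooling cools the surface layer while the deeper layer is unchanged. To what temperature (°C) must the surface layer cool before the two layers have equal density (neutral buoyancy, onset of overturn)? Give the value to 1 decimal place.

9.4 °C

Neutral buoyancy requires Δρ = 0, i.e. −α(T_deep − T_surf′) + β(S_deep − S_surf) = 0.
T_surf′ = T_deep − (β/α)·ΔS = 13.9 − (8.2 × 10⁻⁴/2.2 × 10⁻⁴)·(+1.22) = 9.353 °C.
Cooling required: 12.5 − (9.353) = 3.147 °C.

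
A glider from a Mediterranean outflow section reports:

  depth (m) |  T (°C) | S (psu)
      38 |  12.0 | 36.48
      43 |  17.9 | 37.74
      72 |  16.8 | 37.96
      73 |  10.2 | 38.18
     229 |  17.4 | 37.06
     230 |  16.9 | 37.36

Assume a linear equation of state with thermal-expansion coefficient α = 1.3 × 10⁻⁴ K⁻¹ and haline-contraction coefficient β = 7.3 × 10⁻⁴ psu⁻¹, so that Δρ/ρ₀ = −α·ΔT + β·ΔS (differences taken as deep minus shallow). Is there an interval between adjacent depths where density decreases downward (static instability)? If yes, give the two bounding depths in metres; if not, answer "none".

Evaluate Δρ/ρ₀ = −αΔT + βΔS across each adjacent pair:
  38–43 m: −αΔT+βΔS = −(1.3 × 10⁻⁴)(+5.9)+(7.3 × 10⁻⁴)(+1.26) = 1.5 × 10⁻⁴ → stable
  43–72 m: −αΔT+βΔS = −(1.3 × 10⁻⁴)(-1.1)+(7.3 × 10⁻⁴)(+0.22) = 3.0 × 10⁻⁴ → stable
  72–73 m: −αΔT+βΔS = −(1.3 × 10⁻⁴)(-6.6)+(7.3 × 10⁻⁴)(+0.22) = 1.0 × 10⁻³ → stable
  73–229 m: −αΔT+βΔS = −(1.3 × 10⁻⁴)(+7.2)+(7.3 × 10⁻⁴)(-1.12) = -1.8 × 10⁻³ → UNSTABLE
  229–230 m: −αΔT+βΔS = −(1.3 × 10⁻⁴)(-0.5)+(7.3 × 10⁻⁴)(+0.30) = 2.8 × 10⁻⁴ → stable
The 73–229 m interval has Δρ < 0: lighter water underlies denser water.

73–229 m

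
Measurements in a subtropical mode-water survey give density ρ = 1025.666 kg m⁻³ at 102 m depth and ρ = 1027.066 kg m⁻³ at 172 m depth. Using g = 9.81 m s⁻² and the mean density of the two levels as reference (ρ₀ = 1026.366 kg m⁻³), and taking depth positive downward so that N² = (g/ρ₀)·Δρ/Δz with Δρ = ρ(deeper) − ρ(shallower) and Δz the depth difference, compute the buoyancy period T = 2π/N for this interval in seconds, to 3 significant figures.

Δρ = 1027.066 − 1025.666 = 1.400 kg m⁻³ over Δz = 172 − 102 = 70 m.
N² = (9.81/1026.366) × (1.400/70) = 1.9116 × 10⁻⁴ s⁻².
N = √(1.9116 × 10⁻⁴) = 0.013826 rad s⁻¹, so T = 2π/N = 454.45 s ≈ 454 s.

454 s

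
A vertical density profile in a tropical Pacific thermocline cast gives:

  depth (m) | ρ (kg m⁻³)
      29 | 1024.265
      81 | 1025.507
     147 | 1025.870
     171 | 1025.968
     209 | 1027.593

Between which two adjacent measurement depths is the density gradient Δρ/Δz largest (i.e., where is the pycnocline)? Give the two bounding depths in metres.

171–209 m

Compute the density gradient over each adjacent pair:
  29–81 m: Δρ/Δz = 1.242/52 = 0.024 kg m⁻⁴
  81–147 m: Δρ/Δz = 0.363/66 = 5.5 × 10⁻³ kg m⁻⁴
  147–171 m: Δρ/Δz = 0.098/24 = 4.1 × 10⁻³ kg m⁻⁴
  171–209 m: Δρ/Δz = 1.625/38 = 0.043 kg m⁻⁴
The largest gradient is in the 171–209 m interval — the pycnocline.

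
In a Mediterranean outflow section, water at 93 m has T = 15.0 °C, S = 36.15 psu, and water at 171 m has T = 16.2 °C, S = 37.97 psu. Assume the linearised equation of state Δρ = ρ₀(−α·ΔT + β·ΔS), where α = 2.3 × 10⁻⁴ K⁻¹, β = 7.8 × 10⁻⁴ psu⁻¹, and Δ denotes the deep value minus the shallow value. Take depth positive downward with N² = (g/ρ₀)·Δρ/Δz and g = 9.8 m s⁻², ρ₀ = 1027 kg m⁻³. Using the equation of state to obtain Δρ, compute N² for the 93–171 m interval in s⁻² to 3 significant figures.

ΔT = +1.2 K, ΔS = +1.82 psu (deep − shallow).
Δρ/ρ₀ = −αΔT + βΔS = -2.76 × 10⁻⁴ + 1.4196 × 10⁻³ = 1.1436 × 10⁻³, so Δρ ≈ 1.174 kg m⁻³.
N² = (g/ρ₀)·Δρ/Δz = g·(Δρ/ρ₀)/Δz = 9.8 × 1.1436 × 10⁻³ / 78 = 1.4368 × 10⁻⁴ s⁻² ≈ 1.44 × 10⁻⁴ s⁻².

1.44 × 10⁻⁴ s⁻²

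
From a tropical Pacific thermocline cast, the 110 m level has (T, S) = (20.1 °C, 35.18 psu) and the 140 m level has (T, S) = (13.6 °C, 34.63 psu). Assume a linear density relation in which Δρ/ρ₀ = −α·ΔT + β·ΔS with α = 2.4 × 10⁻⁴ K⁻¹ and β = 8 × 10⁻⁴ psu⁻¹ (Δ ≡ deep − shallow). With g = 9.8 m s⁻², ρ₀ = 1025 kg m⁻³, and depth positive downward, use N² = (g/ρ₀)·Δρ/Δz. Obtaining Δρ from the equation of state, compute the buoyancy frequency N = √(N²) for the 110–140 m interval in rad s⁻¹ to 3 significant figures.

ΔT = -6.5 K, ΔS = -0.55 psu (deep − shallow).
Δρ/ρ₀ = −αΔT + βΔS = 1.56 × 10⁻³ − 4.40 × 10⁻⁴ = 1.12 × 10⁻³, so Δρ ≈ 1.148 kg m⁻³.
N² = (g/ρ₀)·Δρ/Δz = g·(Δρ/ρ₀)/Δz = 9.8 × 1.12 × 10⁻³ / 30 = 3.6587 × 10⁻⁴ s⁻².
N = √(3.6587 × 10⁻⁴) = 0.019128 rad s⁻¹ ≈ 0.0191 rad s⁻¹.

0.0191 rad s⁻¹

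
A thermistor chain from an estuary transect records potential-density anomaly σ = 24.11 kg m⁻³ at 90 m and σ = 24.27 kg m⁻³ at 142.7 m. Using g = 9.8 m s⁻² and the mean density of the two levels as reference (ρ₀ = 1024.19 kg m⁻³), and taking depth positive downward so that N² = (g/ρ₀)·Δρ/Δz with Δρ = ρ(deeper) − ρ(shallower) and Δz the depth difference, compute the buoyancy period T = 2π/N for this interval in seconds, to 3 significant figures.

Δρ = 1024.27 − 1024.11 = 0.16 kg m⁻³ over Δz = 142.7 − 90 = 52.7 m.
N² = (9.8/1024.19) × (0.16/52.7) = 2.9051 × 10⁻⁵ s⁻².
N = √(2.9051 × 10⁻⁵) = 5.3899 × 10⁻³ rad s⁻¹, so T = 2π/N = 1.1657 × 10³ s ≈ 1.17 × 10³ s.
A positive N² confirms static stability across the interval.

1.17 × 10³ s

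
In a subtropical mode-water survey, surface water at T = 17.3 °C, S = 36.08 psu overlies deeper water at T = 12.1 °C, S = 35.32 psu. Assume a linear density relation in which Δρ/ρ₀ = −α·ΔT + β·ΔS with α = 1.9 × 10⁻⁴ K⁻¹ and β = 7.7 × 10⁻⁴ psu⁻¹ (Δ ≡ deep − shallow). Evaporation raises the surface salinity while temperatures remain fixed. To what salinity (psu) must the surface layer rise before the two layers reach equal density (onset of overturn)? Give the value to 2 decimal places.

36.60 psu

Neutral buoyancy requires −α(T_deep − T_surf) + β(S_deep − S_surf′) = 0.
S_surf′ = S_deep − (α/β)·ΔT = 35.32 − (1.9 × 10⁻⁴/7.7 × 10⁻⁴)·(-5.2) = 36.6031 psu.
Increase required: 36.6031 − 36.08 = 0.5231 psu.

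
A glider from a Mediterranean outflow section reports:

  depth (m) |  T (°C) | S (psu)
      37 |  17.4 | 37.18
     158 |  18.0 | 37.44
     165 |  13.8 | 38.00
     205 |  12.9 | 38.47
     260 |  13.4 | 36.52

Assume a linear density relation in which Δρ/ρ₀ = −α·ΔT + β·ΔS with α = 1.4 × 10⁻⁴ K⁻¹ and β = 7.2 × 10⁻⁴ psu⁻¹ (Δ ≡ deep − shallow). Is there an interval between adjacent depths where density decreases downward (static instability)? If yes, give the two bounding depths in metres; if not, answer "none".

205–260 m

Evaluate Δρ/ρ₀ = −αΔT + βΔS across each adjacent pair:
  37–158 m: −αΔT+βΔS = −(1.4 × 10⁻⁴)(+0.6)+(7.2 × 10⁻⁴)(+0.26) = 1.0 × 10⁻⁴ → stable
  158–165 m: −αΔT+βΔS = −(1.4 × 10⁻⁴)(-4.2)+(7.2 × 10⁻⁴)(+0.56) = 9.9 × 10⁻⁴ → stable
  165–205 m: −αΔT+βΔS = −(1.4 × 10⁻⁴)(-0.9)+(7.2 × 10⁻⁴)(+0.47) = 4.6 × 10⁻⁴ → stable
  205–260 m: −αΔT+βΔS = −(1.4 × 10⁻⁴)(+0.5)+(7.2 × 10⁻⁴)(-1.95) = -1.5 × 10⁻³ → UNSTABLE
The 205–260 m interval has Δρ < 0: lighter water underlies denser water.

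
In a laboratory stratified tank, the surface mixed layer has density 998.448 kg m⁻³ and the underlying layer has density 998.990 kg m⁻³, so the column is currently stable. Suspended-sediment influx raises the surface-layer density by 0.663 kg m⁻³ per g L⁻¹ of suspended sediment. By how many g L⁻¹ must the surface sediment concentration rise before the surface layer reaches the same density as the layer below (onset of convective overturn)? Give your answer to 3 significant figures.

0.817 g L⁻¹

Density deficit of the surface layer: 998.990 − 998.448 = 0.542 kg m⁻³.
Required change = 0.542 / 0.663 = 0.817 g L⁻¹.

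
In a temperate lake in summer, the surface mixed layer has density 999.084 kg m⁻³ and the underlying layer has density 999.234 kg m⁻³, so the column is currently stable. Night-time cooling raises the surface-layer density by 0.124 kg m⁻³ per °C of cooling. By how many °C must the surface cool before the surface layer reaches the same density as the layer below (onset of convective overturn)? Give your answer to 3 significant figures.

Density deficit of the surface layer: 999.234 − 999.084 = 0.15 kg m⁻³.
Required change = 0.15 / 0.124 = 1.21 °C.

1.21 °C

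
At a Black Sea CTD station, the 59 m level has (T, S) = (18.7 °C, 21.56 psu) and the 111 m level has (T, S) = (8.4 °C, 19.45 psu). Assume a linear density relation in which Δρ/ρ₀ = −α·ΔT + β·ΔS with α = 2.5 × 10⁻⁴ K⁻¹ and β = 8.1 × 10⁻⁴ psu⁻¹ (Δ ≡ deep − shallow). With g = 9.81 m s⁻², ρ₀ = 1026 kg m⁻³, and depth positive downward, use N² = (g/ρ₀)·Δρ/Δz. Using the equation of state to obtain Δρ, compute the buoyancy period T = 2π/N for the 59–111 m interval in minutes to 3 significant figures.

ΔT = -10.3 K, ΔS = -2.11 psu (deep − shallow).
Δρ/ρ₀ = −αΔT + βΔS = 2.575 × 10⁻³ − 1.7091 × 10⁻³ = 8.659 × 10⁻⁴, so Δρ ≈ 0.8884 kg m⁻³.
N² = (g/ρ₀)·Δρ/Δz = g·(Δρ/ρ₀)/Δz = 9.81 × 8.659 × 10⁻⁴ / 52 = 1.6336 × 10⁻⁴ s⁻².
N = √(1.6336 × 10⁻⁴) = 0.012781 rad s⁻¹ → T = 2π/N = 491.60 s = 8.1933 min ≈ 8.19 min.

8.19 min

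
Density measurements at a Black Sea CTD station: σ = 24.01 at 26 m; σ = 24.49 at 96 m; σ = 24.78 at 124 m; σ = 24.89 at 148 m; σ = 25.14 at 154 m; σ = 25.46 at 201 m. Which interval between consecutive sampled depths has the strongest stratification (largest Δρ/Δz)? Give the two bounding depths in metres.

148–154 m

Compute the density gradient over each adjacent pair:
  26–96 m: Δρ/Δz = 0.48/70 = 6.9 × 10⁻³ kg m⁻⁴
  96–124 m: Δρ/Δz = 0.29/28 = 0.010 kg m⁻⁴
  124–148 m: Δρ/Δz = 0.11/24 = 4.6 × 10⁻³ kg m⁻⁴
  148–154 m: Δρ/Δz = 0.25/6 = 0.042 kg m⁻⁴
  154–201 m: Δρ/Δz = 0.32/47 = 6.8 × 10⁻³ kg m⁻⁴
The largest gradient is in the 148–154 m interval — the pycnocline.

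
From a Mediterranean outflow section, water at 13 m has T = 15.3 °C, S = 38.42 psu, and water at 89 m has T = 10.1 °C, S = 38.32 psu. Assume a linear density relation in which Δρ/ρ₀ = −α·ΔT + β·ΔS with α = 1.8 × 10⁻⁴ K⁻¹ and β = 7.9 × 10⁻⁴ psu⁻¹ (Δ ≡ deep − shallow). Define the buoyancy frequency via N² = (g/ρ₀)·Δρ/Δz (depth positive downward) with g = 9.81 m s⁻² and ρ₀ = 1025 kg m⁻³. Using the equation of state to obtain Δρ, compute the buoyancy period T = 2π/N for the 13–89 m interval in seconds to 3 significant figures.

ΔT = -5.2 K, ΔS = -0.10 psu (deep − shallow).
Δρ/ρ₀ = −αΔT + βΔS = 9.36 × 10⁻⁴ − 7.90 × 10⁻⁵ = 8.57 × 10⁻⁴, so Δρ ≈ 0.8784 kg m⁻³.
N² = (g/ρ₀)·Δρ/Δz = g·(Δρ/ρ₀)/Δz = 9.81 × 8.57 × 10⁻⁴ / 76 = 1.1062 × 10⁻⁴ s⁻².
N = √(1.1062 × 10⁻⁴) = 0.010518 rad s⁻¹ → T = 2π/N = 597.37 s ≈ 597 s.

597 s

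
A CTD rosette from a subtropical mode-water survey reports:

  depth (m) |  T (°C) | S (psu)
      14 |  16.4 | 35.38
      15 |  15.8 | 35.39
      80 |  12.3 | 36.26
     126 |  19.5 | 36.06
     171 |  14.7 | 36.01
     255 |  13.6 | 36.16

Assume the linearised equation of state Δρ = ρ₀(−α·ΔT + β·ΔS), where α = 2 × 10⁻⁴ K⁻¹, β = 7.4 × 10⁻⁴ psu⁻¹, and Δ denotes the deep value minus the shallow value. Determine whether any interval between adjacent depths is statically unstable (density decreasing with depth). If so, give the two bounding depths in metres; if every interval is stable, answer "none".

Evaluate Δρ/ρ₀ = −αΔT + βΔS across each adjacent pair:
  14–15 m: −αΔT+βΔS = −(2 × 10⁻⁴)(-0.6)+(7.4 × 10⁻⁴)(+0.01) = 1.3 × 10⁻⁴ → stable
  15–80 m: −αΔT+βΔS = −(2 × 10⁻⁴)(-3.5)+(7.4 × 10⁻⁴)(+0.87) = 1.3 × 10⁻³ → stable
  80–126 m: −αΔT+βΔS = −(2 × 10⁻⁴)(+7.2)+(7.4 × 10⁻⁴)(-0.20) = -1.6 × 10⁻³ → UNSTABLE
  126–171 m: −αΔT+βΔS = −(2 × 10⁻⁴)(-4.8)+(7.4 × 10⁻⁴)(-0.05) = 9.2 × 10⁻⁴ → stable
  171–255 m: −αΔT+βΔS = −(2 × 10⁻⁴)(-1.1)+(7.4 × 10⁻⁴)(+0.15) = 3.3 × 10⁻⁴ → stable
The 80–126 m interval has Δρ < 0: lighter water underlies denser water.

80–126 m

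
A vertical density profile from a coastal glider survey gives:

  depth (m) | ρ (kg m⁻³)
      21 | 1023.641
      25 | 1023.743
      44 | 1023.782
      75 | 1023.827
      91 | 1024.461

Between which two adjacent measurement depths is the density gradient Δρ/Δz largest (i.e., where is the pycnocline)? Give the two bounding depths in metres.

75–91 m

Compute the density gradient over each adjacent pair:
  21–25 m: Δρ/Δz = 0.102/4 = 0.025 kg m⁻⁴
  25–44 m: Δρ/Δz = 0.039/19 = 2.1 × 10⁻³ kg m⁻⁴
  44–75 m: Δρ/Δz = 0.045/31 = 1.5 × 10⁻³ kg m⁻⁴
  75–91 m: Δρ/Δz = 0.634/16 = 0.040 kg m⁻⁴
The largest gradient is in the 75–91 m interval — the pycnocline.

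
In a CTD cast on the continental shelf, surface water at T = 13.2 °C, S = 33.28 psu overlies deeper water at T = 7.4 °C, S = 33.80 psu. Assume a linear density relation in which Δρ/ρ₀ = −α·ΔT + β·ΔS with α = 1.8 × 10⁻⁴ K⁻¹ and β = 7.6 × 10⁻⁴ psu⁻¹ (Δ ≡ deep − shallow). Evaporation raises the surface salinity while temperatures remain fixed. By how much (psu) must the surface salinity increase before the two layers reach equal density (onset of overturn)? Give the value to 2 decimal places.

Neutral buoyancy requires −α(T_deep − T_surf) + β(S_deep − S_surf′) = 0.
S_surf′ = S_deep − (α/β)·ΔT = 33.80 − (1.8 × 10⁻⁴/7.6 × 10⁻⁴)·(-5.8) = 35.1737 psu.
Increase required: 35.1737 − 33.28 = 1.8937 psu.

1.89 psu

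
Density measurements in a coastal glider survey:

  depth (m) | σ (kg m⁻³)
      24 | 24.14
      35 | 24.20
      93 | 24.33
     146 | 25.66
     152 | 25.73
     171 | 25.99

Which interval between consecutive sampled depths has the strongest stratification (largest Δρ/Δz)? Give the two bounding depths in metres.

Compute the density gradient over each adjacent pair:
  24–35 m: Δρ/Δz = 0.06/11 = 5.5 × 10⁻³ kg m⁻⁴
  35–93 m: Δρ/Δz = 0.13/58 = 2.2 × 10⁻³ kg m⁻⁴
  93–146 m: Δρ/Δz = 1.33/53 = 0.025 kg m⁻⁴
  146–152 m: Δρ/Δz = 0.07/6 = 0.012 kg m⁻⁴
  152–171 m: Δρ/Δz = 0.26/19 = 0.014 kg m⁻⁴
The largest gradient is in the 93–146 m interval — the pycnocline.

93–146 m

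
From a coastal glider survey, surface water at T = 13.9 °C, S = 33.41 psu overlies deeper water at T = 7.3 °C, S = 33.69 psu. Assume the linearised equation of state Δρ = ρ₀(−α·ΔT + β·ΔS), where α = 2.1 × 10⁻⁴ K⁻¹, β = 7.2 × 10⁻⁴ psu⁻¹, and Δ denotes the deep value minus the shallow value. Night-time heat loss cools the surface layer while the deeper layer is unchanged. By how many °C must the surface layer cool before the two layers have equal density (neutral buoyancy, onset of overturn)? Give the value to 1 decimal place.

7.6 °C

Neutral buoyancy requires Δρ = 0, i.e. −α(T_deep − T_surf′) + β(S_deep − S_surf) = 0.
T_surf′ = T_deep − (β/α)·ΔS = 7.3 − (7.2 × 10⁻⁴/2.1 × 10⁻⁴)·(+0.28) = 6.340 °C.
Cooling required: 13.9 − (6.340) = 7.560 °C.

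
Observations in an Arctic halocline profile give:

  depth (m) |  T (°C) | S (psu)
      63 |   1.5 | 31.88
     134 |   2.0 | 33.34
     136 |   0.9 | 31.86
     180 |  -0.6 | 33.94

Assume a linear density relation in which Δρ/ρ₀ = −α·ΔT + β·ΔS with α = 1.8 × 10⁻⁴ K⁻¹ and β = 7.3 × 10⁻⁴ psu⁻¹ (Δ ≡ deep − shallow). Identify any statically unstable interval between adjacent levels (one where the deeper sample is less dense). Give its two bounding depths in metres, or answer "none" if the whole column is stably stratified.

134–136 m

Evaluate Δρ/ρ₀ = −αΔT + βΔS across each adjacent pair:
  63–134 m: −αΔT+βΔS = −(1.8 × 10⁻⁴)(+0.5)+(7.3 × 10⁻⁴)(+1.46) = 9.8 × 10⁻⁴ → stable
  134–136 m: −αΔT+βΔS = −(1.8 × 10⁻⁴)(-1.1)+(7.3 × 10⁻⁴)(-1.48) = -8.8 × 10⁻⁴ → UNSTABLE
  136–180 m: −αΔT+βΔS = −(1.8 × 10⁻⁴)(-1.5)+(7.3 × 10⁻⁴)(+2.08) = 1.8 × 10⁻³ → stable
The 134–136 m interval has Δρ < 0: lighter water underlies denser water.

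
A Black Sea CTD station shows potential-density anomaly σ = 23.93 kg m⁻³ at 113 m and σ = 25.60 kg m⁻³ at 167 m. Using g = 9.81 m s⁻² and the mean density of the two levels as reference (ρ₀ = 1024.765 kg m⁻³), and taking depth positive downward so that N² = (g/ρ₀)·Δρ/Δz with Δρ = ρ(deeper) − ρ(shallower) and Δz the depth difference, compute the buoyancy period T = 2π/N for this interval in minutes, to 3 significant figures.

Δρ = 1025.60 − 1023.93 = 1.67 kg m⁻³ over Δz = 167 − 113 = 54 m.
N² = (9.81/1024.765) × (1.67/54) = 2.9605 × 10⁻⁴ s⁻².
N = √(2.9605 × 10⁻⁴) = 0.017206 rad s⁻¹, so T = 2π/N = 365.17 s = 6.0862 min ≈ 6.09 min.

6.09 min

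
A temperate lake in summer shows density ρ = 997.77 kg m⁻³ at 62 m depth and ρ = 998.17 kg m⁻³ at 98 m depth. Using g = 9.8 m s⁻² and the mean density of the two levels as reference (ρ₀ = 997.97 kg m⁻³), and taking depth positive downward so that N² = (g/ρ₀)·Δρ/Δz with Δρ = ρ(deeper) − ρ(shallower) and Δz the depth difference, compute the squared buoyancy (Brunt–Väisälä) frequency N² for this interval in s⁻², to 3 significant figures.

1.09 × 10⁻⁴ s⁻²

Δρ = 998.17 − 997.77 = 0.40 kg m⁻³ over Δz = 98 − 62 = 36 m.
N² = (9.8/997.97) × (0.40/36) = 1.0911 × 10⁻⁴ s⁻² ≈ 1.09 × 10⁻⁴ s⁻².
N² > 0, so the interval is statically stable.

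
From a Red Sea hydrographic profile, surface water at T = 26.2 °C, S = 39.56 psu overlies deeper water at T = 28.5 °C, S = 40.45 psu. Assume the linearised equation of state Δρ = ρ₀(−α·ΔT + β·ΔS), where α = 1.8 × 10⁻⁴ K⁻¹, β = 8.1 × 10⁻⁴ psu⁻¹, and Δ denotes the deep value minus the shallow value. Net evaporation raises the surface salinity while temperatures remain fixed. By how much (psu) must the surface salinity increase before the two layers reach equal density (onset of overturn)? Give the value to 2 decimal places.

0.38 psu

Neutral buoyancy requires −α(T_deep − T_surf) + β(S_deep − S_surf′) = 0.
S_surf′ = S_deep − (α/β)·ΔT = 40.45 − (1.8 × 10⁻⁴/8.1 × 10⁻⁴)·(+2.3) = 39.9389 psu.
Increase required: 39.9389 − 39.56 = 0.3789 psu.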